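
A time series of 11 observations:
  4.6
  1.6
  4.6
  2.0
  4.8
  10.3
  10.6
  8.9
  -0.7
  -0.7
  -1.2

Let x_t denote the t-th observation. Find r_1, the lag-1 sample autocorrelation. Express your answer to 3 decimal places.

0.508

Mean x̄ = (4.6 + 1.6 + 4.6 + 2.0 + 4.8 + 10.3 + 10.6 + 8.9 − 0.7 − 0.7 − 1.2)/11 = 4.0727
Numerator Σ_{t=1}^{10}(x_t−x̄)(x_{t+1}−x̄) = 96.3820
Denominator Σ(x_t−x̄)² = 189.5418
r_1 = 96.3820 / 189.5418 = 0.508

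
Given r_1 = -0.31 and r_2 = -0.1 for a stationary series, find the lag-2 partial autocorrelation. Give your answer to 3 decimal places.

φ_{22} = (r_2 − r_1²) / (1 − r_1²)
r_1² = (-0.31)² = 0.0961
Numerator = -0.1 − 0.0961 = -0.1961; denominator = 1 − 0.0961 = 0.9039
φ_{22} = -0.1961 / 0.9039 = -0.217

-0.217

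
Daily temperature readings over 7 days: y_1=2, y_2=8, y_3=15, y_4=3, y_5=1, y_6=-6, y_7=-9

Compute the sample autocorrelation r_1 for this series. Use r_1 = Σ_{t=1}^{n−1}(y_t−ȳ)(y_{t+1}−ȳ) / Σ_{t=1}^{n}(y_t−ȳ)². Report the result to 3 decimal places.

0.474

Mean ȳ = (2 + 8 + 15 + 3 + 1 − 6 − 9)/7 = 2.0000
Deviations from mean: 0.0000, 6.0000, 13.0000, 1.0000, -1.0000, -8.0000, -11.0000
Numerator Σ_{t=1}^{6}(y_t−ȳ)(y_{t+1}−ȳ) = 186.0000
Denominator Σ(y_t−ȳ)² = 392.0000
r_1 = 186.0000 / 392.0000 = 0.474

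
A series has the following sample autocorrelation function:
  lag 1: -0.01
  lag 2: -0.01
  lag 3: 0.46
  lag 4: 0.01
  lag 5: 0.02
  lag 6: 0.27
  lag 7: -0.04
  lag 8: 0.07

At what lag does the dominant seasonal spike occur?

3

The largest autocorrelation is r_3 = 0.46, with a weaker echo at lag 6 (0.27); the remaining lags stay at or below 0.07.
The dominant spike at lag 3 indicates a seasonal period of 3.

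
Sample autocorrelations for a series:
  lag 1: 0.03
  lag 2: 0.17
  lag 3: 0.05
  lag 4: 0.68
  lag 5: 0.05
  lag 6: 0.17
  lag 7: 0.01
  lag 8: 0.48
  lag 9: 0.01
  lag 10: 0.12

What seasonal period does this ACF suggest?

The largest autocorrelation is r_4 = 0.68, with a weaker echo at lag 8 (0.48); the remaining lags stay at or below 0.17.
The dominant spike at lag 4 indicates a seasonal period of 4.

4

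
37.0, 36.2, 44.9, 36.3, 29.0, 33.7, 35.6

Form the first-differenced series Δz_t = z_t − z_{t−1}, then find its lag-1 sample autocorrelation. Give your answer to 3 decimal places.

-0.197

First differences Δz: -0.8, 8.7, -8.6, -7.3, 4.7, 1.9
Mean of differences = -0.2333
Numerator Σ(Δz_t−Δz̄)(Δz_{t+1}−Δz̄) = -45.0178
Denominator Σ(Δz_t−Δz̄)² = 228.9533
r_1(Δz) = -45.0178 / 228.9533 = -0.197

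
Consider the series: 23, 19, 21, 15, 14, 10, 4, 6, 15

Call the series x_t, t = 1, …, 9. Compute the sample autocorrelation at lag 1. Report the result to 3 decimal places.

Mean x̄ = (23 + 19 + 21 + 15 + 14 + 10 + 4 + 6 + 15)/9 = 14.1111
Numerator Σ_{t=1}^{8}(x_t−x̄)(x_{t+1}−x̄) = 199.9877
Denominator Σ(x_t−x̄)² = 336.8889
r_1 = 199.9877 / 336.8889 = 0.594

0.594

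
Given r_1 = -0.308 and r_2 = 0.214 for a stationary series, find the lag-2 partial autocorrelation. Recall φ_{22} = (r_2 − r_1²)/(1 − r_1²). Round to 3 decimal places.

0.132

φ_{22} = (r_2 − r_1²) / (1 − r_1²)
r_1² = (-0.308)² = 0.094864
Numerator = 0.214 − 0.0949 = 0.1191; denominator = 1 − 0.0949 = 0.9051
φ_{22} = 0.1191 / 0.9051 = 0.132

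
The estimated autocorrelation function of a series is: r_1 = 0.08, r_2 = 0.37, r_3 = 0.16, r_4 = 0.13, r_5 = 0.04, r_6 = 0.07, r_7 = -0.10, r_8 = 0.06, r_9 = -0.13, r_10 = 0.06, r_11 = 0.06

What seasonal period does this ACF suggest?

2

The largest autocorrelation is r_2 = 0.37; the remaining lags stay at or below 0.16.
The dominant spike at lag 2 indicates a seasonal period of 2.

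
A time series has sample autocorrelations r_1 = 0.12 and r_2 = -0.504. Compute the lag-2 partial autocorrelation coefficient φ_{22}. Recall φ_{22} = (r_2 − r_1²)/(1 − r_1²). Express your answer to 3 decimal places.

φ_{22} = (r_2 − r_1²) / (1 − r_1²)
r_1² = (0.12)² = 0.0144
Numerator = -0.504 − 0.0144 = -0.5184; denominator = 1 − 0.0144 = 0.9856
φ_{22} = -0.5184 / 0.9856 = -0.526

-0.526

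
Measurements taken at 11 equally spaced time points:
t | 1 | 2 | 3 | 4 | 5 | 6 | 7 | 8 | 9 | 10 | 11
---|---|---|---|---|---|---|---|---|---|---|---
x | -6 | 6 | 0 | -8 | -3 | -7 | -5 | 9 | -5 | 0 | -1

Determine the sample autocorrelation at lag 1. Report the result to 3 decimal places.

Mean x̄ = (-6 + 6 + 0 − 8 − 3 − 7 − 5 + 9 − 5 + 0 − 1)/11 = -1.8182
Numerator Σ_{t=1}^{10}(x_t−x̄)(x_{t+1}−x̄) = -72.9421
Denominator Σ(x_t−x̄)² = 289.6364
r_1 = -72.9421 / 289.6364 = -0.252

-0.252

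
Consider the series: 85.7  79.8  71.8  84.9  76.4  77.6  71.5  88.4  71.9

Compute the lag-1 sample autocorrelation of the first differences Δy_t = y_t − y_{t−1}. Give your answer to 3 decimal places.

First differences Δy: -5.9, -8.0, 13.1, -8.5, 1.2, -6.1, 16.9, -16.5
Mean of differences = -1.7250
Numerator Σ(Δy_t−Δȳ)(Δy_{t+1}−Δȳ) = -556.5506
Denominator Σ(Δy_t−Δȳ)² = 915.3750
r_1(Δy) = -556.5506 / 915.3750 = -0.608

-0.608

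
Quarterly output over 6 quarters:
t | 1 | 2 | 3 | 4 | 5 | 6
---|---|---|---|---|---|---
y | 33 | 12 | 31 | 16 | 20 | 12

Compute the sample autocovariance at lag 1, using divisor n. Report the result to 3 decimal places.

Mean ȳ = (33 + 12 + 31 + 16 + 20 + 12)/6 = 20.6667
Deviations: 12.3333, -8.6667, 10.3333, -4.6667, -0.6667, -8.6667
Σ_{t=1}^{5}(y_t−ȳ)(y_{t+1}−ȳ) = -235.7778
γ_1 = -235.7778 / 6 = -39.296

-39.296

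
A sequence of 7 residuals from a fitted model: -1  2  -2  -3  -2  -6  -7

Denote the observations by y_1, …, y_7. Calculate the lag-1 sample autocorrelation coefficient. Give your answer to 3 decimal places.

0.411

Mean ȳ = (-1 + 2 − 2 − 3 − 2 − 6 − 7)/7 = -2.7143
Deviations from mean: 1.7143, 4.7143, 0.7143, -0.2857, 0.7143, -3.2857, -4.2857
Numerator Σ_{t=1}^{6}(y_t−ȳ)(y_{t+1}−ȳ) = 22.7755
Denominator Σ(y_t−ȳ)² = 55.4286
r_1 = 22.7755 / 55.4286 = 0.411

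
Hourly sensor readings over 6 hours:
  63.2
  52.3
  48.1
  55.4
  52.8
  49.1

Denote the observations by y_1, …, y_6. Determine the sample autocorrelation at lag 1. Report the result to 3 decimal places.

Mean ȳ = (63.2 + 52.3 + 48.1 + 55.4 + 52.8 + 49.1)/6 = 53.4833
Deviations from mean: 9.7167, -1.1833, -5.3833, 1.9167, -0.6833, -4.3833
Σ(y_t−ȳ)(y_{t+1}−ȳ) = (-11.4981) + (6.3703) + (-10.3181) + (-1.3097) + (2.9953) = -13.7603
Denominator Σ(y_t−ȳ)² = 148.1483
r_1 = -13.7603 / 148.1483 = -0.093

-0.093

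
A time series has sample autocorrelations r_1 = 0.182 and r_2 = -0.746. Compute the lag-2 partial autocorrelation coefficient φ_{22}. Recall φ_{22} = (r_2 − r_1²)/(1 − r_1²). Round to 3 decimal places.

φ_{22} = (r_2 − r_1²) / (1 − r_1²)
r_1² = (0.182)² = 0.033124
Numerator = -0.746 − 0.0331 = -0.7791; denominator = 1 − 0.0331 = 0.9669
φ_{22} = -0.7791 / 0.9669 = -0.806

-0.806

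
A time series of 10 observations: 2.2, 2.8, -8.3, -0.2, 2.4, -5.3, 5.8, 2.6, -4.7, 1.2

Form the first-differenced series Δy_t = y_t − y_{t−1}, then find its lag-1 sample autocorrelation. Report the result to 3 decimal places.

First differences Δy: 0.6, -11.1, 8.1, 2.6, -7.7, 11.1, -3.2, -7.3, 5.9
Mean of differences = -0.1111
Numerator Σ(Δy_t−Δȳ)(Δy_{t+1}−Δȳ) = -237.0757
Denominator Σ(Δy_t−Δȳ)² = 476.6689
r_1(Δy) = -237.0757 / 476.6689 = -0.497

-0.497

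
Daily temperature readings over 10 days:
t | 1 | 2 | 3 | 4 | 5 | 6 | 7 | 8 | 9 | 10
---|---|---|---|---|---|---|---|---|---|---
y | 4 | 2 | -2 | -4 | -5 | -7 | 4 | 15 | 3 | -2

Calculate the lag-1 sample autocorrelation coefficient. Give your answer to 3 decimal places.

0.367

Mean ȳ = (4 + 2 − 2 − 4 − 5 − 7 + 4 + 15 + 3 − 2)/10 = 0.8000
Numerator Σ_{t=1}^{9}(y_t−ȳ)(y_{t+1}−ȳ) = 132.5600
Denominator Σ(y_t−ȳ)² = 361.6000
r_1 = 132.5600 / 361.6000 = 0.367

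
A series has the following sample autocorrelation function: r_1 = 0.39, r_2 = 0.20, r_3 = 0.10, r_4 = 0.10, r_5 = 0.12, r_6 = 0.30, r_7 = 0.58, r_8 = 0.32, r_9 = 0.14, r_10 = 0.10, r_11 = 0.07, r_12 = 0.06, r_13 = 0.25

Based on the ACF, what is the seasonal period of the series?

7

The largest autocorrelation is r_7 = 0.58; the remaining lags stay at or below 0.39. The elevated value at lag 1 (0.39), dropping to 0.20 at lag 2, reflects decaying short-term dependence rather than seasonality.
The dominant spike at lag 7 indicates a seasonal period of 7.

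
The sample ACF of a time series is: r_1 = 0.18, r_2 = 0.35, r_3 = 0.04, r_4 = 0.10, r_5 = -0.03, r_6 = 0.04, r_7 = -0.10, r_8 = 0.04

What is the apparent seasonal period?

The largest autocorrelation is r_2 = 0.35; the remaining lags stay at or below 0.18.
The dominant spike at lag 2 indicates a seasonal period of 2.

2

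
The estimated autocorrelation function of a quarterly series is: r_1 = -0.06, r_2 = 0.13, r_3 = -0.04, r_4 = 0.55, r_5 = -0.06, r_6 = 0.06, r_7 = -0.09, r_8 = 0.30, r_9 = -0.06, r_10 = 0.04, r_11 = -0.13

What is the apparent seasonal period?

The largest autocorrelation is r_4 = 0.55, with a weaker echo at lag 8 (0.30); the remaining lags stay at or below 0.13.
The dominant spike at lag 4 indicates a seasonal period of 4.

4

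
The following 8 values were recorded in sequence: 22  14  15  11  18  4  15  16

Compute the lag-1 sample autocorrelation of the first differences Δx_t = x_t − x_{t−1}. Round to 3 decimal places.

First differences Δx: -8, 1, -4, 7, -14, 11, 1
Mean of differences = -0.8571
Numerator Σ(Δx_t−Δx̄)(Δx_{t+1}−Δx̄) = -280.8776
Denominator Σ(Δx_t−Δx̄)² = 442.8571
r_1(Δx) = -280.8776 / 442.8571 = -0.634

-0.634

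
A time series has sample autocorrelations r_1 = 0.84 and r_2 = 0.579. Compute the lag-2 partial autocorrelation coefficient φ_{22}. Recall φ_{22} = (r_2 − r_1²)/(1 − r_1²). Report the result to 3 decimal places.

-0.430

φ_{22} = (r_2 − r_1²) / (1 − r_1²)
r_1² = (0.84)² = 0.7056
Numerator = 0.579 − 0.7056 = -0.1266; denominator = 1 − 0.7056 = 0.2944
φ_{22} = -0.1266 / 0.2944 = -0.430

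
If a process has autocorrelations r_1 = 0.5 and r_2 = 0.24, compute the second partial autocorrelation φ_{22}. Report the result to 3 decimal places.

-0.013

φ_{22} = (r_2 − r_1²) / (1 − r_1²)
r_1² = (0.5)² = 0.25
Numerator = 0.24 − 0.2500 = -0.0100; denominator = 1 − 0.2500 = 0.7500
φ_{22} = -0.0100 / 0.7500 = -0.013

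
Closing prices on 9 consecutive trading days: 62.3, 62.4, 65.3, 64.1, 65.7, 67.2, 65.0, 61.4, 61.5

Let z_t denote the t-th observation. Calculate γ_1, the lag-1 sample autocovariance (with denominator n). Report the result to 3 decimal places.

1.538

Mean z̄ = (62.3 + 62.4 + 65.3 + 64.1 + 65.7 + 67.2 + 65.0 + 61.4 + 61.5)/9 = 63.8778
Σ_{t=1}^{8}(z_t−z̄)(z_{t+1}−z̄) = 13.8440
γ_1 = 13.8440 / 9 = 1.538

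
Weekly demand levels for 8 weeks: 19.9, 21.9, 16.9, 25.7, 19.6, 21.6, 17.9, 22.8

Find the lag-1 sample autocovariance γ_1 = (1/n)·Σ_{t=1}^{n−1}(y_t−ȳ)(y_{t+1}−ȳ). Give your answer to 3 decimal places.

Mean ȳ = (19.9 + 21.9 + 16.9 + 25.7 + 19.6 + 21.6 + 17.9 + 22.8)/8 = 20.7875
Deviations: -0.8875, 1.1125, -3.8875, 4.9125, -1.1875, 0.8125, -2.8875, 2.0125
Σ_{t=1}^{7}(y_t−ȳ)(y_{t+1}−ȳ) = -39.3652
γ_1 = -39.3652 / 8 = -4.921

-4.921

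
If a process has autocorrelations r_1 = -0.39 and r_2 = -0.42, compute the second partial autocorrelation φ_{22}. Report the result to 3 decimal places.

-0.675

φ_{22} = (r_2 − r_1²) / (1 − r_1²)
r_1² = (-0.39)² = 0.1521
Numerator = -0.42 − 0.1521 = -0.5721; denominator = 1 − 0.1521 = 0.8479
φ_{22} = -0.5721 / 0.8479 = -0.675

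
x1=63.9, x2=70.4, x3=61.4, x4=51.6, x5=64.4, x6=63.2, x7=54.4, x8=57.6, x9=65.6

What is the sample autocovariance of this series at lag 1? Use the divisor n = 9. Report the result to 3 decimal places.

Mean x̄ = (63.9 + 70.4 + 61.4 + 51.6 + 64.4 + 63.2 + 54.4 + 57.6 + 65.6)/9 = 61.3889
Σ_{t=1}^{8}(x_t−x̄)(x_{t+1}−x̄) = -3.5357
γ_1 = -3.5357 / 9 = -0.393

-0.393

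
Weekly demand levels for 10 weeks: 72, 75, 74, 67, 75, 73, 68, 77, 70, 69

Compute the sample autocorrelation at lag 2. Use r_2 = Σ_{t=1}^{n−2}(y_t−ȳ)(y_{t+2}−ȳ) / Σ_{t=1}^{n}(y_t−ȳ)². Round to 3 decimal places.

Mean ȳ = (72 + 75 + 74 + 67 + 75 + 73 + 68 + 77 + 70 + 69)/10 = 72.0000
Numerator Σ_{t=1}^{8}(y_t−ȳ)(y_{t+2}−ȳ) = -28.0000
Denominator Σ(y_t−ȳ)² = 102.0000
r_2 = -28.0000 / 102.0000 = -0.275

-0.275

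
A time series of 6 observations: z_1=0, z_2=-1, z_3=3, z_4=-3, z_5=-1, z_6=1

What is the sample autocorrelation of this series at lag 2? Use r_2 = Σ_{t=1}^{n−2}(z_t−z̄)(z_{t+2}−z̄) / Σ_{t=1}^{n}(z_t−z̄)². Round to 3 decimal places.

Mean z̄ = (0 − 1 + 3 − 3 − 1 + 1)/6 = -0.1667
Deviations from mean: 0.1667, -0.8333, 3.1667, -2.8333, -0.8333, 1.1667
Numerator Σ_{t=1}^{4}(z_t−z̄)(z_{t+2}−z̄) = -3.0556
Denominator Σ(z_t−z̄)² = 20.8333
r_2 = -3.0556 / 20.8333 = -0.147

-0.147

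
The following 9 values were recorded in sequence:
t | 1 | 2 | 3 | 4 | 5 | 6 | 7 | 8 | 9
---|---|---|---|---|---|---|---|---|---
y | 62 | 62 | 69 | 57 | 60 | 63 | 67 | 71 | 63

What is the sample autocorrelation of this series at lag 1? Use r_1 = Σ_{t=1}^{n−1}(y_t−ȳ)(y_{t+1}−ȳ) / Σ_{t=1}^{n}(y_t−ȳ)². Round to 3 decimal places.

Mean ȳ = (62 + 62 + 69 + 57 + 60 + 63 + 67 + 71 + 63)/9 = 63.7778
Numerator Σ_{t=1}^{8}(y_t−ȳ)(y_{t+1}−ȳ) = 2.1728
Denominator Σ(y_t−ȳ)² = 157.5556
r_1 = 2.1728 / 157.5556 = 0.014

0.014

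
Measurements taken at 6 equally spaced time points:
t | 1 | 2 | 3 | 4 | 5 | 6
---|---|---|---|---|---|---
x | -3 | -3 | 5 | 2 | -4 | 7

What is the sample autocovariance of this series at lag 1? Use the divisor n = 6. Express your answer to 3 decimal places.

-5.407

Mean x̄ = (-3 − 3 + 5 + 2 − 4 + 7)/6 = 0.6667
Σ_{t=1}^{5}(x_t−x̄)(x_{t+1}−x̄) = -32.4444
γ_1 = -32.4444 / 6 = -5.407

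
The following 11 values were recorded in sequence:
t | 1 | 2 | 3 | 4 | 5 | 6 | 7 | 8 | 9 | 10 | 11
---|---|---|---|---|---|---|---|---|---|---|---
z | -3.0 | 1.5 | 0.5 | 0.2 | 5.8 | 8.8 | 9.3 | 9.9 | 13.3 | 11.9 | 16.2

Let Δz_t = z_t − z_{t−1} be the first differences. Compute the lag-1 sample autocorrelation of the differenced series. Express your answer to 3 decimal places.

First differences Δz: 4.5, -1.0, -0.3, 5.6, 3.0, 0.5, 0.6, 3.4, -1.4, 4.3
Mean of differences = 1.9200
Numerator Σ(Δz_t−Δz̄)(Δz_{t+1}−Δz̄) = -19.6744
Denominator Σ(Δz_t−Δz̄)² = 57.4560
r_1(Δz) = -19.6744 / 57.4560 = -0.342

-0.342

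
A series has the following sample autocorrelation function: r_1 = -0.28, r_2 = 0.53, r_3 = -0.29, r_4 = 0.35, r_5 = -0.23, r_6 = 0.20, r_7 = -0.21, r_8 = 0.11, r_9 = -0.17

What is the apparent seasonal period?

The largest autocorrelation is r_2 = 0.53, with weaker echoes at lags 4 (0.35) and 6 (0.20); the remaining lags stay at or below 0.11.
The dominant spike at lag 2 indicates a seasonal period of 2.

2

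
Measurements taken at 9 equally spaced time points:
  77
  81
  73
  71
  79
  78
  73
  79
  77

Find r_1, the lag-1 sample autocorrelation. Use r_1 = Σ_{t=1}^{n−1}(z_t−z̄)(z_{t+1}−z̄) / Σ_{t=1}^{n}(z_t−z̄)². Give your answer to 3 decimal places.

Mean z̄ = (77 + 81 + 73 + 71 + 79 + 78 + 73 + 79 + 77)/9 = 76.4444
Numerator Σ_{t=1}^{8}(z_t−z̄)(z_{t+1}−z̄) = -17.0864
Denominator Σ(z_t−z̄)² = 90.2222
r_1 = -17.0864 / 90.2222 = -0.189

-0.189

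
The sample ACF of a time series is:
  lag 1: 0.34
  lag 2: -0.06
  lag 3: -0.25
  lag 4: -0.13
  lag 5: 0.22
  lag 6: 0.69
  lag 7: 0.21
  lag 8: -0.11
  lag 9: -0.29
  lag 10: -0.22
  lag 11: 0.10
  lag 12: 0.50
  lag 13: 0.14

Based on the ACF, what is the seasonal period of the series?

6

The largest autocorrelation is r_6 = 0.69, with a weaker echo at lag 12 (0.50); the remaining lags stay at or below 0.34.
The dominant spike at lag 6 indicates a seasonal period of 6.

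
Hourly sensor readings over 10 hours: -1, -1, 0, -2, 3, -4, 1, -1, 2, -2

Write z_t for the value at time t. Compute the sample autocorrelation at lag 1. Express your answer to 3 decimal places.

Mean z̄ = (-1 − 1 + 0 − 2 + 3 − 4 + 1 − 1 + 2 − 2)/10 = -0.5000
Numerator Σ_{t=1}^{9}(z_t−z̄)(z_{t+1}−z̄) = -29.2500
Denominator Σ(z_t−z̄)² = 38.5000
r_1 = -29.2500 / 38.5000 = -0.760

-0.760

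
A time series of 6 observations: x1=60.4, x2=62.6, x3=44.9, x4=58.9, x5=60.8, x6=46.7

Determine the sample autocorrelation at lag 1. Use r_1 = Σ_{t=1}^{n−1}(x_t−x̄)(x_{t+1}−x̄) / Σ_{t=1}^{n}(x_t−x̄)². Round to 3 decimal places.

-0.350

Mean x̄ = (60.4 + 62.6 + 44.9 + 58.9 + 60.8 + 46.7)/6 = 55.7167
Deviations from mean: 4.6833, 6.8833, -10.8167, 3.1833, 5.0833, -9.0167
Numerator Σ_{t=1}^{5}(x_t−x̄)(x_{t+1}−x̄) = -106.3036
Denominator Σ(x_t−x̄)² = 303.5883
r_1 = -106.3036 / 303.5883 = -0.350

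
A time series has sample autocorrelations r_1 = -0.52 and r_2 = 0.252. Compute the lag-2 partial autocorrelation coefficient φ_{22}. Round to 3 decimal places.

-0.025

φ_{22} = (r_2 − r_1²) / (1 − r_1²)
r_1² = (-0.52)² = 0.2704
Numerator = 0.252 − 0.2704 = -0.0184; denominator = 1 − 0.2704 = 0.7296
φ_{22} = -0.0184 / 0.7296 = -0.025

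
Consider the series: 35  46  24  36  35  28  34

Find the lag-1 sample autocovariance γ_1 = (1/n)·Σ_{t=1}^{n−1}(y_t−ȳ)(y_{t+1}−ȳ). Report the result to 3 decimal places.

Mean ȳ = (35 + 46 + 24 + 36 + 35 + 28 + 34)/7 = 34.0000
Deviations: 1.0000, 12.0000, -10.0000, 2.0000, 1.0000, -6.0000, 0.0000
Σ_{t=1}^{6}(y_t−ȳ)(y_{t+1}−ȳ) = -132.0000
γ_1 = -132.0000 / 7 = -18.857

-18.857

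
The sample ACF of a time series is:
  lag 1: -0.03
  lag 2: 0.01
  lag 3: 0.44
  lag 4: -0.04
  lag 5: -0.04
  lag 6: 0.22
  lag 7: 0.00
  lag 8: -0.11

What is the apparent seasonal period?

The largest autocorrelation is r_3 = 0.44, with a weaker echo at lag 6 (0.22); the remaining lags stay at or below 0.01.
The dominant spike at lag 3 indicates a seasonal period of 3.

3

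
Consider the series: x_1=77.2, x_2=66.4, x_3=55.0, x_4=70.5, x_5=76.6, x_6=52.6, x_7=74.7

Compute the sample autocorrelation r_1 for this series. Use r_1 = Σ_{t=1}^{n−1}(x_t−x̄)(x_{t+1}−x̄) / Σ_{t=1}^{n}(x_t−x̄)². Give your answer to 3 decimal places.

Mean x̄ = (77.2 + 66.4 + 55.0 + 70.5 + 76.6 + 52.6 + 74.7)/7 = 67.5714
Deviations from mean: 9.6286, -1.1714, -12.5714, 2.9286, 9.0286, -14.9714, 7.1286
Σ(x_t−x̄)(x_{t+1}−x̄) = (-11.2792) + (14.7265) + (-36.8163) + (26.4408) + (-135.1706) + (-106.7249) = -248.8237
Denominator Σ(x_t−x̄)² = 617.1743
r_1 = -248.8237 / 617.1743 = -0.403

-0.403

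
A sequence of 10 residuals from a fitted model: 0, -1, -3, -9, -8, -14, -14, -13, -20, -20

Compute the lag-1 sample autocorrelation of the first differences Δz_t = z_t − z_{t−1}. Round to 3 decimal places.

First differences Δz: -1, -2, -6, 1, -6, 0, 1, -7, 0
Mean of differences = -2.2222
Numerator Σ(Δz_t−Δz̄)(Δz_{t+1}−Δz̄) = -52.1605
Denominator Σ(Δz_t−Δz̄)² = 83.5556
r_1(Δz) = -52.1605 / 83.5556 = -0.624

-0.624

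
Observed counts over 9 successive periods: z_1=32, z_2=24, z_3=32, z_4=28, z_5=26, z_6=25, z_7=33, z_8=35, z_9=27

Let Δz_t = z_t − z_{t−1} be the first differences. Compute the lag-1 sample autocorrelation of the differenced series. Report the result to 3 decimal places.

First differences Δz: -8, 8, -4, -2, -1, 8, 2, -8
Mean of differences = -0.6250
Numerator Σ(Δz_t−Δz̄)(Δz_{t+1}−Δz̄) = -87.5156
Denominator Σ(Δz_t−Δz̄)² = 277.8750
r_1(Δz) = -87.5156 / 277.8750 = -0.315

-0.315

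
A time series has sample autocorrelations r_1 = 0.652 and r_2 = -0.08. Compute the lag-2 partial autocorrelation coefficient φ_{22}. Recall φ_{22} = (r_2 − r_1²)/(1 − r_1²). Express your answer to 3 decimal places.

φ_{22} = (r_2 − r_1²) / (1 − r_1²)
r_1² = (0.652)² = 0.425104
Numerator = -0.08 − 0.4251 = -0.5051; denominator = 1 − 0.4251 = 0.5749
φ_{22} = -0.5051 / 0.5749 = -0.879

-0.879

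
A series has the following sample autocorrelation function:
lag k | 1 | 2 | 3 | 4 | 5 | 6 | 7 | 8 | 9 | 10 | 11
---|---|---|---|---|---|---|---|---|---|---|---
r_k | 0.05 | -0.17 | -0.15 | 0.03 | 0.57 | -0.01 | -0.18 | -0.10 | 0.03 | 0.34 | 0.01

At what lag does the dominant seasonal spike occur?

5

The largest autocorrelation is r_5 = 0.57, with a weaker echo at lag 10 (0.34); the remaining lags stay at or below 0.05.
The dominant spike at lag 5 indicates a seasonal period of 5.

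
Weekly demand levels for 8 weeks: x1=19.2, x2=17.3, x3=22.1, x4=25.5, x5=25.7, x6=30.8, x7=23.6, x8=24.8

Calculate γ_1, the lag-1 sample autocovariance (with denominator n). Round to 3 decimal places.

Mean x̄ = (19.2 + 17.3 + 22.1 + 25.5 + 25.7 + 30.8 + 23.6 + 24.8)/8 = 23.6250
Deviations: -4.4250, -6.3250, -1.5250, 1.8750, 2.0750, 7.1750, -0.0250, 1.1750
Σ_{t=1}^{7}(x_t−x̄)(x_{t+1}−x̄) = 53.3444
γ_1 = 53.3444 / 8 = 6.668

6.668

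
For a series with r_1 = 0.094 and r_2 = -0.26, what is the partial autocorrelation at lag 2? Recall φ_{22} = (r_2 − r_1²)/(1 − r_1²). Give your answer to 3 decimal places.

-0.271

φ_{22} = (r_2 − r_1²) / (1 − r_1²)
r_1² = (0.094)² = 0.008836
Numerator = -0.26 − 0.0088 = -0.2688; denominator = 1 − 0.0088 = 0.9912
φ_{22} = -0.2688 / 0.9912 = -0.271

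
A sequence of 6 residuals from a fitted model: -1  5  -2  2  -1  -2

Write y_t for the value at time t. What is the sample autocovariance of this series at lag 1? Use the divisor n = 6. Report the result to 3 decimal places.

-3.282

Mean ȳ = (-1 + 5 − 2 + 2 − 1 − 2)/6 = 0.1667
Σ_{t=1}^{5}(y_t−ȳ)(y_{t+1}−ȳ) = -19.6944
γ_1 = -19.6944 / 6 = -3.282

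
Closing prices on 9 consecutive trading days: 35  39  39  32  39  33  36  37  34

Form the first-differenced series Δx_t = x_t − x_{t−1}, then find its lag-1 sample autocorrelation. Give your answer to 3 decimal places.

First differences Δx: 4, 0, -7, 7, -6, 3, 1, -3
Mean of differences = -0.1250
Numerator Σ(Δx_t−Δx̄)(Δx_{t+1}−Δx̄) = -109.2656
Denominator Σ(Δx_t−Δx̄)² = 168.8750
r_1(Δx) = -109.2656 / 168.8750 = -0.647

-0.647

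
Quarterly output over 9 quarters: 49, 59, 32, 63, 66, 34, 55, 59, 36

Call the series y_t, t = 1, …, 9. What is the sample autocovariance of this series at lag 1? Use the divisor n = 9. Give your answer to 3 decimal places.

-68.901

Mean ȳ = (49 + 59 + 32 + 63 + 66 + 34 + 55 + 59 + 36)/9 = 50.3333
Σ_{t=1}^{8}(y_t−ȳ)(y_{t+1}−ȳ) = -620.1111
γ_1 = -620.1111 / 9 = -68.901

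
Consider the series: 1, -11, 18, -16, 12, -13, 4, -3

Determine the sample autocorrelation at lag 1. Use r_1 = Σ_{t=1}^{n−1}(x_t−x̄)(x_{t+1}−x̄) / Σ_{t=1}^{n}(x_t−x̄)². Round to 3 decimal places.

-0.888

Mean x̄ = (1 − 11 + 18 − 16 + 12 − 13 + 4 − 3)/8 = -1.0000
Σ(x_t−x̄)(x_{t+1}−x̄) = (-20.0000) + (-190.0000) + (-285.0000) + (-195.0000) + (-156.0000) + (-60.0000) + (-10.0000) = -916.0000
Denominator Σ(x_t−x̄)² = 1032.0000
r_1 = -916.0000 / 1032.0000 = -0.888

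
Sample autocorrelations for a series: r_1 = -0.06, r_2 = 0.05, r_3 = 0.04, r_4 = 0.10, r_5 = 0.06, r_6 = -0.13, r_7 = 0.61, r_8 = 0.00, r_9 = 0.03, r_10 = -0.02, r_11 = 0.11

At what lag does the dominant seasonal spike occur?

7

The largest autocorrelation is r_7 = 0.61; the remaining lags stay at or below 0.11.
The dominant spike at lag 7 indicates a seasonal period of 7.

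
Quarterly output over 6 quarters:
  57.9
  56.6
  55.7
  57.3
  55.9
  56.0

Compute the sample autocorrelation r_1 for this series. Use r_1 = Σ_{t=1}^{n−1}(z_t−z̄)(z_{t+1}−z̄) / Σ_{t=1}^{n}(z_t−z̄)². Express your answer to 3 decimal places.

-0.191

Mean z̄ = (57.9 + 56.6 + 55.7 + 57.3 + 55.9 + 56.0)/6 = 56.5667
Numerator Σ_{t=1}^{5}(z_t−z̄)(z_{t+1}−z̄) = -0.7311
Denominator Σ(z_t−z̄)² = 3.8333
r_1 = -0.7311 / 3.8333 = -0.191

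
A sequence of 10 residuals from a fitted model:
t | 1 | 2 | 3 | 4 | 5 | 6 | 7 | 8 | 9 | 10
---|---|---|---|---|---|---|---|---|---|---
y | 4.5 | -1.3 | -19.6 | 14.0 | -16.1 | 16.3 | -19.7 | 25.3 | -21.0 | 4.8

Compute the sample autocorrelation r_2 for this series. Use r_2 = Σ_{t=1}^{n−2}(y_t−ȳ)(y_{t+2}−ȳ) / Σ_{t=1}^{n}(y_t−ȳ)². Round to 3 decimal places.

0.653

Mean ȳ = (4.5 − 1.3 − 19.6 + 14.0 − 16.1 + 16.3 − 19.7 + 25.3 − 21.0 + 4.8)/10 = -1.2800
Numerator Σ_{t=1}^{8}(y_t−ȳ)(y_{t+2}−ȳ) = 1699.0392
Denominator Σ(y_t−ȳ)² = 2602.8360
r_2 = 1699.0392 / 2602.8360 = 0.653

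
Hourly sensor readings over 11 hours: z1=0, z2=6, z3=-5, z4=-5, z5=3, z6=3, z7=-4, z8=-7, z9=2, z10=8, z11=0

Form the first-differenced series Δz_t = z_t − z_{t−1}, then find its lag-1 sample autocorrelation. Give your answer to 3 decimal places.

-0.143

First differences Δz: 6, -11, 0, 8, 0, -7, -3, 9, 6, -8
Mean of differences = 0.0000
Numerator Σ(Δz_t−Δz̄)(Δz_{t+1}−Δz̄) = -66.0000
Denominator Σ(Δz_t−Δz̄)² = 460.0000
r_1(Δz) = -66.0000 / 460.0000 = -0.143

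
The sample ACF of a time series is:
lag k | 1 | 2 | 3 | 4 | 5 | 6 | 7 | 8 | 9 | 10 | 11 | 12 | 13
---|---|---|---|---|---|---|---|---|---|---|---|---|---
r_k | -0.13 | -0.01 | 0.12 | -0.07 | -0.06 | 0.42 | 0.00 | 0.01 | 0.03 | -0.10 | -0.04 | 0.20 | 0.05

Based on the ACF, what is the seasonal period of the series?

The largest autocorrelation is r_6 = 0.42, with a weaker echo at lag 12 (0.20); the remaining lags stay at or below 0.12.
The dominant spike at lag 6 indicates a seasonal period of 6.

6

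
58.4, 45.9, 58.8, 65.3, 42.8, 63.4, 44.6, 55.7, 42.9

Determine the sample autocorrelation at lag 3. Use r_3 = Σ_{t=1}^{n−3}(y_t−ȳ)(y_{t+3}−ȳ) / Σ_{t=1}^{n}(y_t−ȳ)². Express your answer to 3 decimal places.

-0.058

Mean ȳ = (58.4 + 45.9 + 58.8 + 65.3 + 42.8 + 63.4 + 44.6 + 55.7 + 42.9)/9 = 53.0889
Σ(y_t−ȳ)(y_{t+3}−ȳ) = (64.8546) + (73.9657) + (58.8879) + (-103.6588) + (-26.8654) + (-105.0588) = -37.8748
Denominator Σ(y_t−ȳ)² = 656.4889
r_3 = -37.8748 / 656.4889 = -0.058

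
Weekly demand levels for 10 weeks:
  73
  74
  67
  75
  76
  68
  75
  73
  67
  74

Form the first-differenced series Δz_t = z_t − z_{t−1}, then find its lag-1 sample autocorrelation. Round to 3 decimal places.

First differences Δz: 1, -7, 8, 1, -8, 7, -2, -6, 7
Mean of differences = 0.1111
Numerator Σ(Δz_t−Δz̄)(Δz_{t+1}−Δz̄) = -162.2346
Denominator Σ(Δz_t−Δz̄)² = 316.8889
r_1(Δz) = -162.2346 / 316.8889 = -0.512

-0.512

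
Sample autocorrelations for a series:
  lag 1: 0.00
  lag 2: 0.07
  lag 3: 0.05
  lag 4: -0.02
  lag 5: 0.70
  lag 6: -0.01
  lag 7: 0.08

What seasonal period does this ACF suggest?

5

The largest autocorrelation is r_5 = 0.70; the remaining lags stay at or below 0.08.
The dominant spike at lag 5 indicates a seasonal period of 5.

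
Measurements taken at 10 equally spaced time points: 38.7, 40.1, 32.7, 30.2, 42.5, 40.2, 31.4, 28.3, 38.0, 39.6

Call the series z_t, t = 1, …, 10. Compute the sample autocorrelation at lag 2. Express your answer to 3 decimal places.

-0.780

Mean z̄ = (38.7 + 40.1 + 32.7 + 30.2 + 42.5 + 40.2 + 31.4 + 28.3 + 38.0 + 39.6)/10 = 36.1700
Numerator Σ_{t=1}^{8}(z_t−z̄)(z_{t+2}−z̄) = -175.8988
Denominator Σ(z_t−z̄)² = 225.6410
r_2 = -175.8988 / 225.6410 = -0.780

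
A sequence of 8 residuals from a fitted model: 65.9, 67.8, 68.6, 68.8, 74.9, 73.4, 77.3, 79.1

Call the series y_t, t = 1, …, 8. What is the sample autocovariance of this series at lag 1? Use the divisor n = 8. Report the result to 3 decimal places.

11.322

Mean ȳ = (65.9 + 67.8 + 68.6 + 68.8 + 74.9 + 73.4 + 77.3 + 79.1)/8 = 71.9750
Σ_{t=1}^{7}(y_t−ȳ)(y_{t+1}−ȳ) = 90.5794
γ_1 = 90.5794 / 8 = 11.322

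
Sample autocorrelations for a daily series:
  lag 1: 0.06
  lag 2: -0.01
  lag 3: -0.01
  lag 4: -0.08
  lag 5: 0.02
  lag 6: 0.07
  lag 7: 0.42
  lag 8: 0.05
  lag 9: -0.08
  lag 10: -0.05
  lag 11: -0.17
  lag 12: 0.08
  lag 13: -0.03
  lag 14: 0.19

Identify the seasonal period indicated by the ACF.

7

The largest autocorrelation is r_7 = 0.42, with a weaker echo at lag 14 (0.19); the remaining lags stay at or below 0.08.
The dominant spike at lag 7 indicates a seasonal period of 7.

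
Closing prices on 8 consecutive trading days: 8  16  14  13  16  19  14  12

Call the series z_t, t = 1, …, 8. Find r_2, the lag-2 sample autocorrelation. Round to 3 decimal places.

Mean z̄ = (8 + 16 + 14 + 13 + 16 + 19 + 14 + 12)/8 = 14.0000
Σ(z_t−z̄)(z_{t+2}−z̄) = (0.0000) + (-2.0000) + (0.0000) + (-5.0000) + (0.0000) + (-10.0000) = -17.0000
Denominator Σ(z_t−z̄)² = 74.0000
r_2 = -17.0000 / 74.0000 = -0.230

-0.230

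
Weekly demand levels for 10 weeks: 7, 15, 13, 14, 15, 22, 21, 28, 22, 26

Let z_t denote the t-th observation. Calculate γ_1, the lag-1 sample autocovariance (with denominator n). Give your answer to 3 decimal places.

18.011

Mean z̄ = (7 + 15 + 13 + 14 + 15 + 22 + 21 + 28 + 22 + 26)/10 = 18.3000
Σ_{t=1}^{9}(z_t−z̄)(z_{t+1}−z̄) = 180.1100
γ_1 = 180.1100 / 10 = 18.011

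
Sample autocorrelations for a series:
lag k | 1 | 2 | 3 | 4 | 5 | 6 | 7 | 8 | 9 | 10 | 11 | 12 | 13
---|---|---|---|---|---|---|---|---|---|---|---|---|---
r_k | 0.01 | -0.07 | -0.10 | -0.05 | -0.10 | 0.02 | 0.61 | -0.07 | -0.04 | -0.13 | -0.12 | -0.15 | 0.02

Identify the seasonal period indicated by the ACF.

The largest autocorrelation is r_7 = 0.61; the remaining lags stay at or below 0.02.
The dominant spike at lag 7 indicates a seasonal period of 7.

7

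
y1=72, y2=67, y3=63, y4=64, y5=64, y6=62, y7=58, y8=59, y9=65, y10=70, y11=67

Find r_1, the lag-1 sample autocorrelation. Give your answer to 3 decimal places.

0.466

Mean ȳ = (72 + 67 + 63 + 64 + 64 + 62 + 58 + 59 + 65 + 70 + 67)/11 = 64.6364
Numerator Σ_{t=1}^{10}(y_t−ȳ)(y_{t+1}−ȳ) = 84.1405
Denominator Σ(y_t−ȳ)² = 180.5455
r_1 = 84.1405 / 180.5455 = 0.466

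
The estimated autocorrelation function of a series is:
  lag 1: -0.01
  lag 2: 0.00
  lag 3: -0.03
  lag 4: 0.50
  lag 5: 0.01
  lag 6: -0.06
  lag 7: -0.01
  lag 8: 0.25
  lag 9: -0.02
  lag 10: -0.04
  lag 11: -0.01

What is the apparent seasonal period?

4

The largest autocorrelation is r_4 = 0.50, with a weaker echo at lag 8 (0.25); the remaining lags stay at or below 0.01.
The dominant spike at lag 4 indicates a seasonal period of 4.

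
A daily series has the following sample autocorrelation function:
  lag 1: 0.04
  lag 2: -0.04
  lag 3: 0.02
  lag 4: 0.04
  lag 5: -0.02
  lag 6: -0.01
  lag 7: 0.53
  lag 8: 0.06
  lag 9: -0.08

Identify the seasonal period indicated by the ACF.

The largest autocorrelation is r_7 = 0.53; the remaining lags stay at or below 0.06.
The dominant spike at lag 7 indicates a seasonal period of 7.

7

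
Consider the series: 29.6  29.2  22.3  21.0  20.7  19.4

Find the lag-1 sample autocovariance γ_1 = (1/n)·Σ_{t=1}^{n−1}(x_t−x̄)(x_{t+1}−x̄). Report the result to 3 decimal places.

8.255

Mean x̄ = (29.6 + 29.2 + 22.3 + 21.0 + 20.7 + 19.4)/6 = 23.7000
Deviations: 5.9000, 5.5000, -1.4000, -2.7000, -3.0000, -4.3000
Σ_{t=1}^{5}(x_t−x̄)(x_{t+1}−x̄) = 49.5300
γ_1 = 49.5300 / 6 = 8.255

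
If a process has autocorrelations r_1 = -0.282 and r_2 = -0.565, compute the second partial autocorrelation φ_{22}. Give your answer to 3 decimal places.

-0.700

φ_{22} = (r_2 − r_1²) / (1 − r_1²)
r_1² = (-0.282)² = 0.079524
Numerator = -0.565 − 0.0795 = -0.6445; denominator = 1 − 0.0795 = 0.9205
φ_{22} = -0.6445 / 0.9205 = -0.700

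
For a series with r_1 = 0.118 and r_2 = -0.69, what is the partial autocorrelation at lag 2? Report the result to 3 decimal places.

-0.714

φ_{22} = (r_2 − r_1²) / (1 − r_1²)
r_1² = (0.118)² = 0.013924
Numerator = -0.69 − 0.0139 = -0.7039; denominator = 1 − 0.0139 = 0.9861
φ_{22} = -0.7039 / 0.9861 = -0.714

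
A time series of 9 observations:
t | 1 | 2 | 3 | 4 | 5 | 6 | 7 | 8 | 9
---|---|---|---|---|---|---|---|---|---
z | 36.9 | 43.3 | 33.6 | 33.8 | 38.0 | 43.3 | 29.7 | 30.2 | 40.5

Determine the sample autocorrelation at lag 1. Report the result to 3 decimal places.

-0.147

Mean z̄ = (36.9 + 43.3 + 33.6 + 33.8 + 38.0 + 43.3 + 29.7 + 30.2 + 40.5)/9 = 36.5889
Numerator Σ_{t=1}^{8}(z_t−z̄)(z_{t+1}−z̄) = -31.3079
Denominator Σ(z_t−z̄)² = 212.4489
r_1 = -31.3079 / 212.4489 = -0.147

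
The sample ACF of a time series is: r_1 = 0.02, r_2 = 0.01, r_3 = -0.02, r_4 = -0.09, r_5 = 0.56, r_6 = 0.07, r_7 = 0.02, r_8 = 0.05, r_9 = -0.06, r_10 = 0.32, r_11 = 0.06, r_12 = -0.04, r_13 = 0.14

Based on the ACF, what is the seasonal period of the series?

5

The largest autocorrelation is r_5 = 0.56, with a weaker echo at lag 10 (0.32); the remaining lags stay at or below 0.14.
The dominant spike at lag 5 indicates a seasonal period of 5.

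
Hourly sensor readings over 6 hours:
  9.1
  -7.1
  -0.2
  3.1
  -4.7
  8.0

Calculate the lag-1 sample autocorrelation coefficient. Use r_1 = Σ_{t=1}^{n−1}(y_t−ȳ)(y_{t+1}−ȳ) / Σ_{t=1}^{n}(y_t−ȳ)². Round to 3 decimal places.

-0.485

Mean ȳ = (9.1 − 7.1 − 0.2 + 3.1 − 4.7 + 8.0)/6 = 1.3667
Deviations from mean: 7.7333, -8.4667, -1.5667, 1.7333, -6.0667, 6.6333
Σ(y_t−ȳ)(y_{t+1}−ȳ) = (-65.4756) + (13.2644) + (-2.7156) + (-10.5156) + (-40.2422) = -105.6844
Denominator Σ(y_t−ȳ)² = 217.7533
r_1 = -105.6844 / 217.7533 = -0.485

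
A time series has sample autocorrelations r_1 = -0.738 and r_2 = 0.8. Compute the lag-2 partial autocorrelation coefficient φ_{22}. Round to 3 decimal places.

0.561

φ_{22} = (r_2 − r_1²) / (1 − r_1²)
r_1² = (-0.738)² = 0.544644
Numerator = 0.8 − 0.5446 = 0.2554; denominator = 1 − 0.5446 = 0.4554
φ_{22} = 0.2554 / 0.4554 = 0.561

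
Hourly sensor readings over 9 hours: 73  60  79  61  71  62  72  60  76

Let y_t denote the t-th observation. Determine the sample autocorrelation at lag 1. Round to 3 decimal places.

Mean ȳ = (73 + 60 + 79 + 61 + 71 + 62 + 72 + 60 + 76)/9 = 68.2222
Numerator Σ_{t=1}^{8}(y_t−ȳ)(y_{t+1}−ȳ) = -361.6049
Denominator Σ(y_t−ȳ)² = 447.5556
r_1 = -361.6049 / 447.5556 = -0.808

-0.808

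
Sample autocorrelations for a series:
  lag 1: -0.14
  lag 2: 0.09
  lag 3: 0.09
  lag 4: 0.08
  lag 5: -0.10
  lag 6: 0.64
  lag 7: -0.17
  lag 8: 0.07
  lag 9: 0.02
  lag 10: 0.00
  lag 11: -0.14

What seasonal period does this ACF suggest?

The largest autocorrelation is r_6 = 0.64; the remaining lags stay at or below 0.09.
The dominant spike at lag 6 indicates a seasonal period of 6.

6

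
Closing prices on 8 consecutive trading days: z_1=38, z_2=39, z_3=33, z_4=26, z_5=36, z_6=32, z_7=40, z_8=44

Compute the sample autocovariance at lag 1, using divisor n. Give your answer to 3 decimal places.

Mean z̄ = (38 + 39 + 33 + 26 + 36 + 32 + 40 + 44)/8 = 36.0000
Deviations: 2.0000, 3.0000, -3.0000, -10.0000, 0.0000, -4.0000, 4.0000, 8.0000
Σ_{t=1}^{7}(z_t−z̄)(z_{t+1}−z̄) = 43.0000
γ_1 = 43.0000 / 8 = 5.375

5.375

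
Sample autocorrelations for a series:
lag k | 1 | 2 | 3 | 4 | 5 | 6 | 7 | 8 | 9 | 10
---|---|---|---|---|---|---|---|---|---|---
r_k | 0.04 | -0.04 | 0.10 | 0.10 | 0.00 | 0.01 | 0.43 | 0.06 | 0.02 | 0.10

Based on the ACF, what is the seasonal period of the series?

7

The largest autocorrelation is r_7 = 0.43; the remaining lags stay at or below 0.10.
The dominant spike at lag 7 indicates a seasonal period of 7.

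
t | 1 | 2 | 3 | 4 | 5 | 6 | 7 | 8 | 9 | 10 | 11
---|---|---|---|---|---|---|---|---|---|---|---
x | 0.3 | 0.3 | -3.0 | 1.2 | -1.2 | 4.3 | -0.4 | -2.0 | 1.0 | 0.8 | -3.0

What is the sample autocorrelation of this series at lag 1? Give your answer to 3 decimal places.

-0.342

Mean x̄ = (0.3 + 0.3 − 3.0 + 1.2 − 1.2 + 4.3 − 0.4 − 2.0 + 1.0 + 0.8 − 3.0)/11 = -0.1545
Numerator Σ_{t=1}^{10}(x_t−x̄)(x_{t+1}−x̄) = -15.3993
Denominator Σ(x_t−x̄)² = 45.0873
r_1 = -15.3993 / 45.0873 = -0.342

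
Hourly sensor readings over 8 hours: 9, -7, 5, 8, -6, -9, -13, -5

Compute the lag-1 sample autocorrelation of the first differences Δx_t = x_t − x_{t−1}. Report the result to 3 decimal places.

-0.288

First differences Δx: -16, 12, 3, -14, -3, -4, 8
Mean of differences = -2.0000
Numerator Σ(Δx_t−Δx̄)(Δx_{t+1}−Δx̄) = -192.0000
Denominator Σ(Δx_t−Δx̄)² = 666.0000
r_1(Δx) = -192.0000 / 666.0000 = -0.288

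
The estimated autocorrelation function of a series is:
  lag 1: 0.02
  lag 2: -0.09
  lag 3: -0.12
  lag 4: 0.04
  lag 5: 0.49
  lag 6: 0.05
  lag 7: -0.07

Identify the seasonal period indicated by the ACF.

5

The largest autocorrelation is r_5 = 0.49; the remaining lags stay at or below 0.05.
The dominant spike at lag 5 indicates a seasonal period of 5.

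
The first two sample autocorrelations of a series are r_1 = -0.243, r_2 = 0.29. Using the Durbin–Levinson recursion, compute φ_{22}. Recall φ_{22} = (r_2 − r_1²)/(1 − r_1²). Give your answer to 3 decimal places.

φ_{22} = (r_2 − r_1²) / (1 − r_1²)
r_1² = (-0.243)² = 0.059049
Numerator = 0.29 − 0.0590 = 0.2310; denominator = 1 − 0.0590 = 0.9410
φ_{22} = 0.2310 / 0.9410 = 0.245

0.245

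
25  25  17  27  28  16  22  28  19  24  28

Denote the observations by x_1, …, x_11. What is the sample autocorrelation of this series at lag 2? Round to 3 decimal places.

-0.561

Mean x̄ = (25 + 25 + 17 + 27 + 28 + 16 + 22 + 28 + 19 + 24 + 28)/11 = 23.5455
Numerator Σ_{t=1}^{9}(x_t−x̄)(x_{t+2}−x̄) = -111.4132
Denominator Σ(x_t−x̄)² = 198.7273
r_2 = -111.4132 / 198.7273 = -0.561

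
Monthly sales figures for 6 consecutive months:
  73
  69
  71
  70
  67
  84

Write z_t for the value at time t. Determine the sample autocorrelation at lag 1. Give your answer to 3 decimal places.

-0.242

Mean z̄ = (73 + 69 + 71 + 70 + 67 + 84)/6 = 72.3333
Deviations from mean: 0.6667, -3.3333, -1.3333, -2.3333, -5.3333, 11.6667
Numerator Σ_{t=1}^{5}(z_t−z̄)(z_{t+1}−z̄) = -44.4444
Denominator Σ(z_t−z̄)² = 183.3333
r_1 = -44.4444 / 183.3333 = -0.242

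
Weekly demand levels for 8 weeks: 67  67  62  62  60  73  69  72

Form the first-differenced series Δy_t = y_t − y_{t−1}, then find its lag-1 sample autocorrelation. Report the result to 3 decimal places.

-0.419

First differences Δy: 0, -5, 0, -2, 13, -4, 3
Mean of differences = 0.7143
Numerator Σ(Δy_t−Δȳ)(Δy_{t+1}−Δȳ) = -91.9388
Denominator Σ(Δy_t−Δȳ)² = 219.4286
r_1(Δy) = -91.9388 / 219.4286 = -0.419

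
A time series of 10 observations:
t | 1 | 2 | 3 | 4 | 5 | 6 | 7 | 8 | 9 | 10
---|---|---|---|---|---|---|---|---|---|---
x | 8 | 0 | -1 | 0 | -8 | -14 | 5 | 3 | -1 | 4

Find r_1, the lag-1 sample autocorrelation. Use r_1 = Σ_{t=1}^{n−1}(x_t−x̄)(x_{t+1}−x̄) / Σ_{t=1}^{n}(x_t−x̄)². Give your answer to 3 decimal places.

0.116

Mean x̄ = (8 + 0 − 1 + 0 − 8 − 14 + 5 + 3 − 1 + 4)/10 = -0.4000
Numerator Σ_{t=1}^{9}(x_t−x̄)(x_{t+1}−x̄) = 43.4400
Denominator Σ(x_t−x̄)² = 374.4000
r_1 = 43.4400 / 374.4000 = 0.116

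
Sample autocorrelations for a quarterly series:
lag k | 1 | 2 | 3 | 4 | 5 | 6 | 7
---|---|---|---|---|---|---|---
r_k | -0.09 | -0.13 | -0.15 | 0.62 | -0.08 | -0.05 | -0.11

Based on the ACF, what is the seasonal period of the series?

4

The largest autocorrelation is r_4 = 0.62; the remaining lags stay at or below -0.05.
The dominant spike at lag 4 indicates a seasonal period of 4.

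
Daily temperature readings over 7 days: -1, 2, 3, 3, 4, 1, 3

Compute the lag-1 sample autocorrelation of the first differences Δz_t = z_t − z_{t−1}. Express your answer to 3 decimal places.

First differences Δz: 3, 1, 0, 1, -3, 2
Mean of differences = 0.6667
Numerator Σ(Δz_t−Δz̄)(Δz_{t+1}−Δz̄) = -5.7778
Denominator Σ(Δz_t−Δz̄)² = 21.3333
r_1(Δz) = -5.7778 / 21.3333 = -0.271

-0.271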